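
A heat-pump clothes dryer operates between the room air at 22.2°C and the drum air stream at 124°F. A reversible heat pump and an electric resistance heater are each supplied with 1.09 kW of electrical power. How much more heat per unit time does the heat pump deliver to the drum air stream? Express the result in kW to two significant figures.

In absolute terms T_C = 295.35 K and T_H = 324.26 K, so ΔT = 28.91 K.
COP_Carnot = T_H/ΔT = 324.26/28.91 = 11.22.
The heat pump delivers Q̇_H = COP × Ẇ = 12.23 kW; the resistance heater delivers Ẇ = 1.090 kW.
Extra = (COP − 1)·Ẇ = 11.14 kW.

11 kW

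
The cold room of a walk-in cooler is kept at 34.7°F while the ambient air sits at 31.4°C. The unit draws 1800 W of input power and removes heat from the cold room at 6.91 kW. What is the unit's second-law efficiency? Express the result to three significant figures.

0.418

Converting, Q̇_C = 6.910 kW = 6910 W, so COP_actual = Q̇_C/Ẇ = 6910/1800 = 3.839.
In absolute terms T_C = 274.65 K and T_H = 304.55 K, so ΔT = 29.90 K.
COP_Carnot = T_C/ΔT = 274.65/29.90 = 9.186.
η_II = COP_actual/COP_Carnot = 3.839/9.186 = 0.4179.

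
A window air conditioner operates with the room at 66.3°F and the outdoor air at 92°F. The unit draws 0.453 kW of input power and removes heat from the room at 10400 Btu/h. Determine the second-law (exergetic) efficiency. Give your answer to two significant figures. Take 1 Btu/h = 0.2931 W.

Converting, Q̇_C = 10400 Btu/h = 3.048 kW, so COP_actual = Q̇_C/Ẇ = 3.048/0.4530 = 6.729.
In absolute terms T_C = 292.21 K and T_H = 306.48 K, so ΔT = 14.28 K.
COP_Carnot = T_C/ΔT = 292.21/14.28 = 20.47.
η_II = COP_actual/COP_Carnot = 6.729/20.47 = 0.3288.

0.33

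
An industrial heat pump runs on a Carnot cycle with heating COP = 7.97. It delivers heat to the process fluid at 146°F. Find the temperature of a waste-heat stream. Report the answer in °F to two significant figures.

COP_HP = T_H/(T_H − T_C) gives T_H − T_C = T_H/COP.
With T_H = 336.48 K, T_C = 336.48 × (1 − 1/7.97) = 294.26 K.
Converting, 294.26 K = 70.01°F.

70 °F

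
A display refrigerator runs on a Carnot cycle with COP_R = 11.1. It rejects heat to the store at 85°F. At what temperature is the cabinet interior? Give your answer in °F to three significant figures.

40.0 °F

For a Carnot refrigerator COP_R = T_C/(T_H − T_C), so T_C = COP·T_H/(1 + COP).
With T_H = 302.59 K, T_C = 11.1 × 302.59/12.10 = 277.59 K.
Converting, 277.59 K = 39.99°F.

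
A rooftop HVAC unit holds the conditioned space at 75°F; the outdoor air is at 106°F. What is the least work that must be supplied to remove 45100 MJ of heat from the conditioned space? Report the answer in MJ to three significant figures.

In absolute terms T_C = 297.04 K and T_H = 314.26 K, so ΔT = 17.22 K.
The reversible limit is COP_R = T_C/ΔT = 17.25, so W_min = Q_C/COP = Q_C·ΔT/T_C.
W_min = 45100 × 17.22/297.04 = 2615 MJ.

2610 MJ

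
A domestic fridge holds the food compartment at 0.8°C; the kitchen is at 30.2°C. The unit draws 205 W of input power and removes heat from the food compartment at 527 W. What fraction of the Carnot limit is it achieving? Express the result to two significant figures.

COP_actual = Q̇_C/Ẇ = 527.0/205.0 = 2.571.
In absolute terms T_C = 273.95 K and T_H = 303.35 K, so ΔT = 29.40 K.
COP_Carnot = T_C/ΔT = 273.95/29.40 = 9.318.
η_II = COP_actual/COP_Carnot = 2.571/9.318 = 0.2759.

0.28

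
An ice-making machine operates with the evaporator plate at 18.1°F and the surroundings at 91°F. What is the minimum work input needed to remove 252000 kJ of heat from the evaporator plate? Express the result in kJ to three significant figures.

In absolute terms T_C = 265.43 K and T_H = 305.93 K, so ΔT = 40.50 K.
The reversible limit is COP_R = T_C/ΔT = 6.554, so W_min = Q_C/COP = Q_C·ΔT/T_C.
W_min = 252000 × 40.50/265.43 = 38450 kJ.

38500 kJ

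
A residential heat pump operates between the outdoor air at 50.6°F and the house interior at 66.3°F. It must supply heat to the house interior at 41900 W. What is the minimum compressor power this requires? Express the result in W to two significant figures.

In absolute terms T_C = 283.48 K and T_H = 292.21 K, so ΔT = 8.722 K.
COP_Carnot = T_H/ΔT = 292.21/8.722 = 33.50.
Ẇ_min = Q̇/COP_Carnot = 41900/33.50 = 1251 W.

1300 W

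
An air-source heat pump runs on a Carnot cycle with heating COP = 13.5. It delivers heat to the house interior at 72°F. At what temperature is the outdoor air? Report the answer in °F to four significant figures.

COP_HP = T_H/(T_H − T_C) gives T_H − T_C = T_H/COP.
With T_H = 295.37 K, T_C = 295.37 × (1 − 1/13.5) = 273.49 K.
Converting, 273.49 K = 32.62°F.

32.62 °F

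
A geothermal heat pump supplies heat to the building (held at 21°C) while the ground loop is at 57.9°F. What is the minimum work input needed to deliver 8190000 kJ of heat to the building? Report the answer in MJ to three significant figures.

184 MJ

In absolute terms T_C = 287.54 K and T_H = 294.15 K, so ΔT = 6.611 K.
The reversible limit is COP_HP = T_H/ΔT = 44.49, so W_min = Q_H/COP = Q_H·ΔT/T_H.
W_min = 8190000 × 6.611/294.15 = 184100 kJ = 184.1 MJ.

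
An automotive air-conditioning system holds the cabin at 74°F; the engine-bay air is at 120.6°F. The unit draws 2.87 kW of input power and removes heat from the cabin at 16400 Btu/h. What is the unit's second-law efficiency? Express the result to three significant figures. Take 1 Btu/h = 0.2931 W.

0.146

Converting, Q̇_C = 16400 Btu/h = 4.807 kW, so COP_actual = Q̇_C/Ẇ = 4.807/2.870 = 1.675.
In absolute terms T_C = 296.48 K and T_H = 322.37 K, so ΔT = 25.89 K.
COP_Carnot = T_C/ΔT = 296.48/25.89 = 11.45.
η_II = COP_actual/COP_Carnot = 1.675/11.45 = 0.1462.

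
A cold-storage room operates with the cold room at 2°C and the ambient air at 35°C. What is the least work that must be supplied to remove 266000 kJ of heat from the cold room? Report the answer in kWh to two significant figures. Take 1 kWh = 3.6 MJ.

8.9 kWh

In absolute terms T_C = 275.15 K and T_H = 308.15 K, so ΔT = 33.00 K.
The reversible limit is COP_R = T_C/ΔT = 8.338, so W_min = Q_C/COP = Q_C·ΔT/T_C.
W_min = 266000 × 33.00/275.15 = 31900 kJ = 8.862 kWh.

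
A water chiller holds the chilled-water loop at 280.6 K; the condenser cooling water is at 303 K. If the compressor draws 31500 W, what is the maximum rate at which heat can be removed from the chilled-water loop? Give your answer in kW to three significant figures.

395 kW

The reservoir spacing is ΔT = 303 − 280.6 = 22.40 K.
COP_Carnot = T_C/ΔT = 280.60/22.40 = 12.53.
Q̇_max = COP_Carnot × Ẇ = 12.53 × 31500 W = 394600 W = 394.6 kW.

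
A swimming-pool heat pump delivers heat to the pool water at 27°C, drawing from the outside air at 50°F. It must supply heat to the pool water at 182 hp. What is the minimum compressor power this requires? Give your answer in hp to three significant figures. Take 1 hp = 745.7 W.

10.3 hp

In absolute terms T_C = 283.15 K and T_H = 300.15 K, so ΔT = 17.00 K.
COP_Carnot = T_H/ΔT = 300.15/17.00 = 17.66.
Ẇ_min = Q̇/COP_Carnot = 182.0/17.66 = 10.31 hp.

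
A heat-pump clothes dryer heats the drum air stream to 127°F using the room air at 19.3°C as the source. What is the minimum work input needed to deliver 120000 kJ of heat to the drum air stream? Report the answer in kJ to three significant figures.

12300 kJ

In absolute terms T_C = 292.45 K and T_H = 325.93 K, so ΔT = 33.48 K.
The reversible limit is COP_HP = T_H/ΔT = 9.736, so W_min = Q_H/COP = Q_H·ΔT/T_H.
W_min = 120000 × 33.48/325.93 = 12330 kJ.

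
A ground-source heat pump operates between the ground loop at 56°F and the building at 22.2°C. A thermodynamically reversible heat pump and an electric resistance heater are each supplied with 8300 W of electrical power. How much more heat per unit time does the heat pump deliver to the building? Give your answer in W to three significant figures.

In absolute terms T_C = 286.48 K and T_H = 295.35 K, so ΔT = 8.867 K.
COP_Carnot = T_H/ΔT = 295.35/8.867 = 33.31.
The heat pump delivers Q̇_H = COP × Ẇ = 276500 W; the resistance heater delivers Ẇ = 8300 W.
Extra = (COP − 1)·Ẇ = 268200 W.

268000 W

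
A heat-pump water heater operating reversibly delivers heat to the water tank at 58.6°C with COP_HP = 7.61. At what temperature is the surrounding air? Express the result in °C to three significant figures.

15.0 °C

COP_HP = T_H/(T_H − T_C) gives T_H − T_C = T_H/COP.
With T_H = 331.75 K, T_C = 331.75 × (1 − 1/7.61) = 288.16 K.
Converting, 288.16 K = 15.01°C.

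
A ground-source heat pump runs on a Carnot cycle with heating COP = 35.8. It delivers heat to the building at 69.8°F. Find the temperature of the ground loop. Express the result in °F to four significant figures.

55.01 °F

COP_HP = T_H/(T_H − T_C) gives T_H − T_C = T_H/COP.
With T_H = 294.15 K, T_C = 294.15 × (1 − 1/35.8) = 285.93 K.
Converting, 285.93 K = 55.01°F.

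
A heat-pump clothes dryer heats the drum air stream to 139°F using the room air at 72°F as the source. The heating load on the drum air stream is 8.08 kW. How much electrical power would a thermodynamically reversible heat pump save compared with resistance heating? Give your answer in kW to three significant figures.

7.18 kW

In absolute terms T_C = 295.37 K and T_H = 332.59 K, so ΔT = 37.22 K.
COP_Carnot = T_H/ΔT = 332.59/37.22 = 8.935.
Resistance heating needs Ẇ_res = Q̇_H = 8.080 kW; the reversible heat pump needs only Ẇ_hp = Q̇_H/COP = 0.9043 kW.
Saving = 8.080 − 0.9043 = 7.176 kW.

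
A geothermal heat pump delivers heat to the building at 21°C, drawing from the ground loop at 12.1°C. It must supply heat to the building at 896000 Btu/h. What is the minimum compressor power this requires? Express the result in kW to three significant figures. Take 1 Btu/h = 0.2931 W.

In absolute terms T_C = 285.25 K and T_H = 294.15 K, so ΔT = 8.900 K.
COP_Carnot = T_H/ΔT = 294.15/8.900 = 33.05.
Ẇ_min = Q̇/COP_Carnot = 896000/33.05 = 27110 Btu/h = 7.946 kW.

7.95 kW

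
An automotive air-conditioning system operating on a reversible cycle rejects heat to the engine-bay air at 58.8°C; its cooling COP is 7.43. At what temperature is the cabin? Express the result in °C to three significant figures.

For a Carnot refrigerator COP_R = T_C/(T_H − T_C), so T_C = COP·T_H/(1 + COP).
With T_H = 331.95 K, T_C = 7.43 × 331.95/8.430 = 292.57 K.
Converting, 292.57 K = 19.42°C.

19.4 °C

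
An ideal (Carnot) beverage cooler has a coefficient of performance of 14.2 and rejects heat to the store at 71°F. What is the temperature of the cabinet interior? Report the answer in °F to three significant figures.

36.1 °F

For a Carnot refrigerator COP_R = T_C/(T_H − T_C), so T_C = COP·T_H/(1 + COP).
With T_H = 294.82 K, T_C = 14.2 × 294.82/15.20 = 275.42 K.
Converting, 275.42 K = 36.09°F.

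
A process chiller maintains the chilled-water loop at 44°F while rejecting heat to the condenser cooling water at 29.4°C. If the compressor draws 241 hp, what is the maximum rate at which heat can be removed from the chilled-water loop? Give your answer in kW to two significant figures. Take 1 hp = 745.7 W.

In absolute terms T_C = 279.82 K and T_H = 302.55 K, so ΔT = 22.73 K.
COP_Carnot = T_C/ΔT = 279.82/22.73 = 12.31.
Q̇_max = COP_Carnot × Ẇ = 12.31 × 241.0 hp = 2966 hp = 2212 kW.

2200 kW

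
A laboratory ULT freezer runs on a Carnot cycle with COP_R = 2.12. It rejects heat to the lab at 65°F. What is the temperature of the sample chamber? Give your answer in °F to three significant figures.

-103 °F

For a Carnot refrigerator COP_R = T_C/(T_H − T_C), so T_C = COP·T_H/(1 + COP).
With T_H = 291.48 K, T_C = 2.12 × 291.48/3.120 = 198.06 K.
Converting, 198.06 K = -103.16°F.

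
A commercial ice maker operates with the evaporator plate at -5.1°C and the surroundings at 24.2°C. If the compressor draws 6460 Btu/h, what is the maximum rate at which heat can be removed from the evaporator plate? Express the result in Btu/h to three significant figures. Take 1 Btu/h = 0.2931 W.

In absolute terms T_C = 268.05 K and T_H = 297.35 K, so ΔT = 29.30 K.
COP_Carnot = T_C/ΔT = 268.05/29.30 = 9.148.
Q̇_max = COP_Carnot × Ẇ = 9.148 × 6460 Btu/h = 59100 Btu/h.

59100 Btu/h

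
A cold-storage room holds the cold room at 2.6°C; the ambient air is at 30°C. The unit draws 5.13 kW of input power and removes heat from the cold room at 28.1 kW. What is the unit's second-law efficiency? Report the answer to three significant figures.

COP_actual = Q̇_C/Ẇ = 28.10/5.130 = 5.478.
In absolute terms T_C = 275.75 K and T_H = 303.15 K, so ΔT = 27.40 K.
COP_Carnot = T_C/ΔT = 275.75/27.40 = 10.06.
η_II = COP_actual/COP_Carnot = 5.478/10.06 = 0.5443.

0.544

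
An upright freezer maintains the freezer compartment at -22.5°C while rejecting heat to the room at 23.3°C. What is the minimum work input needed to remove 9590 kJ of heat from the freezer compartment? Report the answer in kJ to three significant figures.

In absolute terms T_C = 250.65 K and T_H = 296.45 K, so ΔT = 45.80 K.
The reversible limit is COP_R = T_C/ΔT = 5.473, so W_min = Q_C/COP = Q_C·ΔT/T_C.
W_min = 9590 × 45.80/250.65 = 1752 kJ.

1750 kJ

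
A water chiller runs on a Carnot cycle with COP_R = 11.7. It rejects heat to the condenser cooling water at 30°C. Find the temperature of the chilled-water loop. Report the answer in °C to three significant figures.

6.13 °C

For a Carnot refrigerator COP_R = T_C/(T_H − T_C), so T_C = COP·T_H/(1 + COP).
With T_H = 303.15 K, T_C = 11.7 × 303.15/12.70 = 279.28 K.
Converting, 279.28 K = 6.13°C.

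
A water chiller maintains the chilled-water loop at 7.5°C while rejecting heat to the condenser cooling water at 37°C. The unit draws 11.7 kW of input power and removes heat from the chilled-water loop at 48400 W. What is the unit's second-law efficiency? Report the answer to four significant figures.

0.4348

Converting, Q̇_C = 48400 W = 48.40 kW, so COP_actual = Q̇_C/Ẇ = 48.40/11.70 = 4.137.
In absolute terms T_C = 280.65 K and T_H = 310.15 K, so ΔT = 29.50 K.
COP_Carnot = T_C/ΔT = 280.65/29.50 = 9.514.
η_II = COP_actual/COP_Carnot = 4.137/9.514 = 0.4348.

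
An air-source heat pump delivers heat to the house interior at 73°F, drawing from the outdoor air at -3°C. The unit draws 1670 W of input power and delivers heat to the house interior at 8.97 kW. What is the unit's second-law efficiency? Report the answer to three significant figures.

0.468

Converting, Q̇_H = 8.970 kW = 8970 W, so COP_actual = Q̇_H/Ẇ = 8970/1670 = 5.371.
In absolute terms T_C = 270.15 K and T_H = 295.93 K, so ΔT = 25.78 K.
COP_Carnot = T_H/ΔT = 295.93/25.78 = 11.48.
η_II = COP_actual/COP_Carnot = 5.371/11.48 = 0.4679.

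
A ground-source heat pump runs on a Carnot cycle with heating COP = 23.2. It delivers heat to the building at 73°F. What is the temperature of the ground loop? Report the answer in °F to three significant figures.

COP_HP = T_H/(T_H − T_C) gives T_H − T_C = T_H/COP.
With T_H = 295.93 K, T_C = 295.93 × (1 − 1/23.2) = 283.17 K.
Converting, 283.17 K = 50.04°F.

50.0 °F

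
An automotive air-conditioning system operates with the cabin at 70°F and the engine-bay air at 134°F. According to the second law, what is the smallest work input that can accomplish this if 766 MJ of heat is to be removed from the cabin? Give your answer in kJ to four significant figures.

92560 kJ

In absolute terms T_C = 294.26 K and T_H = 329.82 K, so ΔT = 35.56 K.
The reversible limit is COP_R = T_C/ΔT = 8.276, so W_min = Q_C/COP = Q_C·ΔT/T_C.
W_min = 766.0 × 35.56/294.26 = 92.56 MJ = 92560 kJ.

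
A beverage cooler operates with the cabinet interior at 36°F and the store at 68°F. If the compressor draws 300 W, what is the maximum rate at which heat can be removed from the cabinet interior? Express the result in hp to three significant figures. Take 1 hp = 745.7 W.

In absolute terms T_C = 275.37 K and T_H = 293.15 K, so ΔT = 17.78 K.
COP_Carnot = T_C/ΔT = 275.37/17.78 = 15.49.
Q̇_max = COP_Carnot × Ẇ = 15.49 × 300.0 W = 4647 W = 6.232 hp.

6.23 hp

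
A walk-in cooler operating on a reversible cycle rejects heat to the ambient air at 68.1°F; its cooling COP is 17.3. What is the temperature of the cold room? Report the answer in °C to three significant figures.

For a Carnot refrigerator COP_R = T_C/(T_H − T_C), so T_C = COP·T_H/(1 + COP).
With T_H = 293.21 K, T_C = 17.3 × 293.21/18.30 = 277.18 K.
Converting, 277.18 K = 4.03°C.

4.03 °C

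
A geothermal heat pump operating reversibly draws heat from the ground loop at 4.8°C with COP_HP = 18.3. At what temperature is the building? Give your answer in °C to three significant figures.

20.9 °C

COP_HP = T_H/(T_H − T_C) rearranges to T_H = COP·T_C/(COP − 1).
With T_C = 277.95 K, T_H = 18.3 × 277.95/17.30 = 294.02 K.
Converting, 294.02 K = 20.87°C.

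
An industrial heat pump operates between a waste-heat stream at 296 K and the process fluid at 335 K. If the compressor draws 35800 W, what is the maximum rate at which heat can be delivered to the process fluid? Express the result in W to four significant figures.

307500 W

The reservoir spacing is ΔT = 335 − 296 = 39.00 K.
COP_Carnot = T_H/ΔT = 335.00/39.00 = 8.590.
Q̇_max = COP_Carnot × Ẇ = 8.590 × 35800 W = 307500 W.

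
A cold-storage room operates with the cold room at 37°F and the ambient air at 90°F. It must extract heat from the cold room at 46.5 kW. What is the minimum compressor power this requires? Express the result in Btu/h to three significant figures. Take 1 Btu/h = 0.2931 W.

In absolute terms T_C = 275.93 K and T_H = 305.37 K, so ΔT = 29.44 K.
COP_Carnot = T_C/ΔT = 275.93/29.44 = 9.371.
Ẇ_min = Q̇/COP_Carnot = 46.50/9.371 = 4.962 kW = 16930 Btu/h.

16900 Btu/h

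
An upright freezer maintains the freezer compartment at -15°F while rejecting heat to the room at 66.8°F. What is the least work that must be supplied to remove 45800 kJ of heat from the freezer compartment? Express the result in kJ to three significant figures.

In absolute terms T_C = 247.04 K and T_H = 292.48 K, so ΔT = 45.44 K.
The reversible limit is COP_R = T_C/ΔT = 5.436, so W_min = Q_C/COP = Q_C·ΔT/T_C.
W_min = 45800 × 45.44/247.04 = 8425 kJ.

8430 kJ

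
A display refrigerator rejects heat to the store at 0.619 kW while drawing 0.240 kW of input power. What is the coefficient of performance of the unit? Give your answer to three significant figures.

1.58

The first law gives Q̇_H = Q̇_C + Ẇ, so the three rates are Q̇_C = 0.3790, Q̇_H = 0.6190, Ẇ = 0.2400 kW.
COP_R = Q̇_C/Ẇ = 0.3790/0.2400 = 1.579.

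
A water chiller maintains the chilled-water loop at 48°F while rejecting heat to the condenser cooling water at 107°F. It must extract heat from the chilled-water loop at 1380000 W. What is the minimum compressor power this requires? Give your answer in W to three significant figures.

160000 W

In absolute terms T_C = 282.04 K and T_H = 314.82 K, so ΔT = 32.78 K.
COP_Carnot = T_C/ΔT = 282.04/32.78 = 8.605.
Ẇ_min = Q̇/COP_Carnot = 1380000/8.605 = 160400 W.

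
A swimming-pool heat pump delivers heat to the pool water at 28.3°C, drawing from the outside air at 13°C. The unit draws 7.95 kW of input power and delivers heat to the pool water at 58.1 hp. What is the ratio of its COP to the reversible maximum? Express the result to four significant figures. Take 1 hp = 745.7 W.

0.2766

Converting, Q̇_H = 58.10 hp = 43.33 kW, so COP_actual = Q̇_H/Ẇ = 43.33/7.950 = 5.450.
In absolute terms T_C = 286.15 K and T_H = 301.45 K, so ΔT = 15.30 K.
COP_Carnot = T_H/ΔT = 301.45/15.30 = 19.70.
η_II = COP_actual/COP_Carnot = 5.450/19.70 = 0.2766.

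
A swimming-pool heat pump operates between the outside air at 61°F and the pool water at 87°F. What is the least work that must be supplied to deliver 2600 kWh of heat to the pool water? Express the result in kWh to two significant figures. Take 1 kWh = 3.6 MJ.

120 kWh

In absolute terms T_C = 289.26 K and T_H = 303.71 K, so ΔT = 14.44 K.
The reversible limit is COP_HP = T_H/ΔT = 21.03, so W_min = Q_H/COP = Q_H·ΔT/T_H.
W_min = 2600 × 14.44/303.71 = 123.7 kWh.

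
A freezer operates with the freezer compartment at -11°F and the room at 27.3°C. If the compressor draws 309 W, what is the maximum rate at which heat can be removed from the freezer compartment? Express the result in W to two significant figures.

1500 W

In absolute terms T_C = 249.26 K and T_H = 300.45 K, so ΔT = 51.19 K.
COP_Carnot = T_C/ΔT = 249.26/51.19 = 4.869.
Q̇_max = COP_Carnot × Ẇ = 4.869 × 309.0 W = 1505 W.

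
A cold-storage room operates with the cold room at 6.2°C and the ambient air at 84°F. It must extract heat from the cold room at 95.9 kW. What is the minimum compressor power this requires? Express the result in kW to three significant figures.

7.79 kW

In absolute terms T_C = 279.35 K and T_H = 302.04 K, so ΔT = 22.69 K.
COP_Carnot = T_C/ΔT = 279.35/22.69 = 12.31.
Ẇ_min = Q̇/COP_Carnot = 95.90/12.31 = 7.789 kW.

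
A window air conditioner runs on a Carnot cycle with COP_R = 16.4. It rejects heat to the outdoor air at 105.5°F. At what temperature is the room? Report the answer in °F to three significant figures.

73.0 °F

For a Carnot refrigerator COP_R = T_C/(T_H − T_C), so T_C = COP·T_H/(1 + COP).
With T_H = 313.98 K, T_C = 16.4 × 313.98/17.40 = 295.94 K.
Converting, 295.94 K = 73.02°F.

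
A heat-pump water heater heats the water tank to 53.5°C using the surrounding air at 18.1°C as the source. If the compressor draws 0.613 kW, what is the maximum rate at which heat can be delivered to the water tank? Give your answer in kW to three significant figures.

In absolute terms T_C = 291.25 K and T_H = 326.65 K, so ΔT = 35.40 K.
COP_Carnot = T_H/ΔT = 326.65/35.40 = 9.227.
Q̇_max = COP_Carnot × Ẇ = 9.227 × 0.6130 kW = 5.656 kW.

5.66 kW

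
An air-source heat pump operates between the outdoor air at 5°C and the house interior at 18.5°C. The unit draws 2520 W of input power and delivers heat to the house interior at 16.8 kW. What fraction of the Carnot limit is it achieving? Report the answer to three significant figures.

0.309

Converting, Q̇_H = 16.80 kW = 16800 W, so COP_actual = Q̇_H/Ẇ = 16800/2520 = 6.667.
In absolute terms T_C = 278.15 K and T_H = 291.65 K, so ΔT = 13.50 K.
COP_Carnot = T_H/ΔT = 291.65/13.50 = 21.60.
η_II = COP_actual/COP_Carnot = 6.667/21.60 = 0.3086.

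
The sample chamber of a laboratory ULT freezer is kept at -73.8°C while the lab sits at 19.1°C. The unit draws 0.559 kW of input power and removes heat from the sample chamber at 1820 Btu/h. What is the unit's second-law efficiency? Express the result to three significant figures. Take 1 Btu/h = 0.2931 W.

0.445

Converting, Q̇_C = 1820 Btu/h = 0.5334 kW, so COP_actual = Q̇_C/Ẇ = 0.5334/0.5590 = 0.9543.
In absolute terms T_C = 199.35 K and T_H = 292.25 K, so ΔT = 92.90 K.
COP_Carnot = T_C/ΔT = 199.35/92.90 = 2.146.
η_II = COP_actual/COP_Carnot = 0.9543/2.146 = 0.4447.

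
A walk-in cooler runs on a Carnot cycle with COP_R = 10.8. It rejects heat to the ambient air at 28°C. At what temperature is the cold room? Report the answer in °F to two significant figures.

For a Carnot refrigerator COP_R = T_C/(T_H − T_C), so T_C = COP·T_H/(1 + COP).
With T_H = 301.15 K, T_C = 10.8 × 301.15/11.80 = 275.63 K.
Converting, 275.63 K = 36.46°F.

36 °F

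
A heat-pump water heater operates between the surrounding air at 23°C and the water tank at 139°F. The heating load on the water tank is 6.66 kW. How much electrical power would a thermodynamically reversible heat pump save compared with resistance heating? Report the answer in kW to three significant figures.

In absolute terms T_C = 296.15 K and T_H = 332.59 K, so ΔT = 36.44 K.
COP_Carnot = T_H/ΔT = 332.59/36.44 = 9.126.
Resistance heating needs Ẇ_res = Q̇_H = 6.660 kW; the reversible heat pump needs only Ẇ_hp = Q̇_H/COP = 0.7298 kW.
Saving = 6.660 − 0.7298 = 5.930 kW.

5.93 kW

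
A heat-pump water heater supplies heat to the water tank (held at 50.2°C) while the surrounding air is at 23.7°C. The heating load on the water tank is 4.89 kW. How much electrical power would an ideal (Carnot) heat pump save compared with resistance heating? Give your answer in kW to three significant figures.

4.49 kW

In absolute terms T_C = 296.85 K and T_H = 323.35 K, so ΔT = 26.50 K.
COP_Carnot = T_H/ΔT = 323.35/26.50 = 12.20.
Resistance heating needs Ẇ_res = Q̇_H = 4.890 kW; the reversible heat pump needs only Ẇ_hp = Q̇_H/COP = 0.4008 kW.
Saving = 4.890 − 0.4008 = 4.489 kW.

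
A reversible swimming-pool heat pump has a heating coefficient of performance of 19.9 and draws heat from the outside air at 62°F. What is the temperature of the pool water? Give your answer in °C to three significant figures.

32.0 °C

COP_HP = T_H/(T_H − T_C) rearranges to T_H = COP·T_C/(COP − 1).
With T_C = 289.82 K, T_H = 19.9 × 289.82/18.90 = 305.15 K.
Converting, 305.15 K = 32.00°C.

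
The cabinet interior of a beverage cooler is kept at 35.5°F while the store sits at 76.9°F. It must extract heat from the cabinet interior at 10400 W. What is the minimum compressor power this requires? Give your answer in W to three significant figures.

In absolute terms T_C = 275.09 K and T_H = 298.09 K, so ΔT = 23.00 K.
COP_Carnot = T_C/ΔT = 275.09/23.00 = 11.96.
Ẇ_min = Q̇/COP_Carnot = 10400/11.96 = 869.5 W.

870 W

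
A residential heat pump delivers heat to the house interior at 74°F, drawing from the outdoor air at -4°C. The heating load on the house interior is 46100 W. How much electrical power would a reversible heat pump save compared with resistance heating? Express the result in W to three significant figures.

41800 W

In absolute terms T_C = 269.15 K and T_H = 296.48 K, so ΔT = 27.33 K.
COP_Carnot = T_H/ΔT = 296.48/27.33 = 10.85.
Resistance heating needs Ẇ_res = Q̇_H = 46100 W; the reversible heat pump needs only Ẇ_hp = Q̇_H/COP = 4250 W.
Saving = 46100 − 4250 = 41850 W.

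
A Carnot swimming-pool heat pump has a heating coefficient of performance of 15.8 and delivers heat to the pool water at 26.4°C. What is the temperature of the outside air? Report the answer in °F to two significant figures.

45 °F

COP_HP = T_H/(T_H − T_C) gives T_H − T_C = T_H/COP.
With T_H = 299.55 K, T_C = 299.55 × (1 − 1/15.8) = 280.59 K.
Converting, 280.59 K = 45.39°F.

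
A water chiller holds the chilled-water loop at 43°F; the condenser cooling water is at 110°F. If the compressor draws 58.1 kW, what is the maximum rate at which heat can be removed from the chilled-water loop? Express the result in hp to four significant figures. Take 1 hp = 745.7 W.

584.5 hp

In absolute terms T_C = 279.26 K and T_H = 316.48 K, so ΔT = 37.22 K.
COP_Carnot = T_C/ΔT = 279.26/37.22 = 7.503.
Q̇_max = COP_Carnot × Ẇ = 7.503 × 58.10 kW = 435.9 kW = 584.5 hp.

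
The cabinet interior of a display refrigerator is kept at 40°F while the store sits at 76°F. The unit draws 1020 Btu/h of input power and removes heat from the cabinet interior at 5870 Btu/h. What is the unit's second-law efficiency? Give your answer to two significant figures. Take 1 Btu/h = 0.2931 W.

0.41

COP_actual = Q̇_C/Ẇ = 5870/1020 = 5.755.
In absolute terms T_C = 277.59 K and T_H = 297.59 K, so ΔT = 20.00 K.
COP_Carnot = T_C/ΔT = 277.59/20.00 = 13.88.
η_II = COP_actual/COP_Carnot = 5.755/13.88 = 0.4146.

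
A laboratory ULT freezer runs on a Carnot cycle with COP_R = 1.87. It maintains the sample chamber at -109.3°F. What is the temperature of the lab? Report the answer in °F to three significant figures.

COP_R = T_C/(T_H − T_C) gives T_H − T_C = T_C/COP.
With T_C = 194.65 K, T_H = 194.65 × (1 + 1/1.87) = 298.74 K.
Converting, 298.74 K = 78.06°F.

78.1 °F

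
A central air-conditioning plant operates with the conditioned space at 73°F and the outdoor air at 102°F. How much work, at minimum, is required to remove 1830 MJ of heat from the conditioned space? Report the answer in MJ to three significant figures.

In absolute terms T_C = 295.93 K and T_H = 312.04 K, so ΔT = 16.11 K.
The reversible limit is COP_R = T_C/ΔT = 18.37, so W_min = Q_C/COP = Q_C·ΔT/T_C.
W_min = 1830 × 16.11/295.93 = 99.63 MJ.

99.6 MJ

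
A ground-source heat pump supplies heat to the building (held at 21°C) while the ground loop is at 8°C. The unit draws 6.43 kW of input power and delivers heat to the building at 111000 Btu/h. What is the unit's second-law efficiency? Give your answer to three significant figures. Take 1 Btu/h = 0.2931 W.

Converting, Q̇_H = 111000 Btu/h = 32.53 kW, so COP_actual = Q̇_H/Ẇ = 32.53/6.430 = 5.060.
In absolute terms T_C = 281.15 K and T_H = 294.15 K, so ΔT = 13.00 K.
COP_Carnot = T_H/ΔT = 294.15/13.00 = 22.63.
η_II = COP_actual/COP_Carnot = 5.060/22.63 = 0.2236.

0.224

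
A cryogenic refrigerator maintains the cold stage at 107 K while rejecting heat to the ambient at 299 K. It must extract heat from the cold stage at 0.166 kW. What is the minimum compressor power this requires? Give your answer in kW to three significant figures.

The reservoir spacing is ΔT = 299 − 107 = 192.0 K.
COP_Carnot = T_C/ΔT = 107.00/192.0 = 0.5573.
Ẇ_min = Q̇/COP_Carnot = 0.1660/0.5573 = 0.2979 kW.

0.298 kW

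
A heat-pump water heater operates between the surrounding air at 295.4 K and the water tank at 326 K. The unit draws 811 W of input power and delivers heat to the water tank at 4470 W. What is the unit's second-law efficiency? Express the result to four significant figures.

0.5174

COP_actual = Q̇_H/Ẇ = 4470/811.0 = 5.512.
The reservoir spacing is ΔT = 326 − 295.4 = 30.60 K.
COP_Carnot = T_H/ΔT = 326.00/30.60 = 10.65.
η_II = COP_actual/COP_Carnot = 5.512/10.65 = 0.5174.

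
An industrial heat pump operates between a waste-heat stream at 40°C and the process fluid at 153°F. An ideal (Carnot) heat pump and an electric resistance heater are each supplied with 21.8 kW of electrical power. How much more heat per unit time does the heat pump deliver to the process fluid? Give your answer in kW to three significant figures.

In absolute terms T_C = 313.15 K and T_H = 340.37 K, so ΔT = 27.22 K.
COP_Carnot = T_H/ΔT = 340.37/27.22 = 12.50.
The heat pump delivers Q̇_H = COP × Ẇ = 272.6 kW; the resistance heater delivers Ẇ = 21.80 kW.
Extra = (COP − 1)·Ẇ = 250.8 kW.

251 kW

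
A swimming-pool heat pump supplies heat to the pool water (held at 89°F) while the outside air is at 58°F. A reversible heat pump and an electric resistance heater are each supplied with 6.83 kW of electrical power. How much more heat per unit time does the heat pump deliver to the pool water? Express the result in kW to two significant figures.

110 kW

In absolute terms T_C = 287.59 K and T_H = 304.82 K, so ΔT = 17.22 K.
COP_Carnot = T_H/ΔT = 304.82/17.22 = 17.70.
The heat pump delivers Q̇_H = COP × Ẇ = 120.9 kW; the resistance heater delivers Ẇ = 6.830 kW.
Extra = (COP − 1)·Ẇ = 114.1 kW.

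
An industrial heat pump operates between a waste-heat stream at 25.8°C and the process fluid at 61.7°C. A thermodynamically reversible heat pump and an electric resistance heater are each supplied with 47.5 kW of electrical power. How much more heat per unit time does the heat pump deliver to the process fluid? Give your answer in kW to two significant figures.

In absolute terms T_C = 298.95 K and T_H = 334.85 K, so ΔT = 35.90 K.
COP_Carnot = T_H/ΔT = 334.85/35.90 = 9.327.
The heat pump delivers Q̇_H = COP × Ẇ = 443.0 kW; the resistance heater delivers Ẇ = 47.50 kW.
Extra = (COP − 1)·Ẇ = 395.5 kW.

400 kW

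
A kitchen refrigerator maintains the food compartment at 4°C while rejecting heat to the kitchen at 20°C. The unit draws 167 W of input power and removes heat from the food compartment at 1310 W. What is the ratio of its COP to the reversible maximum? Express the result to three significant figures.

0.453

COP_actual = Q̇_C/Ẇ = 1310/167.0 = 7.844.
In absolute terms T_C = 277.15 K and T_H = 293.15 K, so ΔT = 16.00 K.
COP_Carnot = T_C/ΔT = 277.15/16.00 = 17.32.
η_II = COP_actual/COP_Carnot = 7.844/17.32 = 0.4529.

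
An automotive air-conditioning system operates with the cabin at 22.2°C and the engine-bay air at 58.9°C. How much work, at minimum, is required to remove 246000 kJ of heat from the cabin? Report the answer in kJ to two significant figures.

In absolute terms T_C = 295.35 K and T_H = 332.05 K, so ΔT = 36.70 K.
The reversible limit is COP_R = T_C/ΔT = 8.048, so W_min = Q_C/COP = Q_C·ΔT/T_C.
W_min = 246000 × 36.70/295.35 = 30570 kJ.

31000 kJ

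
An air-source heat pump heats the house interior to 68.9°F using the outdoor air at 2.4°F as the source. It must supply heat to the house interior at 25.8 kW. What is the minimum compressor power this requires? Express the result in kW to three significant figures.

3.25 kW

In absolute terms T_C = 256.71 K and T_H = 293.65 K, so ΔT = 36.94 K.
COP_Carnot = T_H/ΔT = 293.65/36.94 = 7.948.
Ẇ_min = Q̇/COP_Carnot = 25.80/7.948 = 3.246 kW.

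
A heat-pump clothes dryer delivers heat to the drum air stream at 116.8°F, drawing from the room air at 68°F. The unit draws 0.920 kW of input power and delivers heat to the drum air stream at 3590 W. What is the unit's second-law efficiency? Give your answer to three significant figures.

0.330

Converting, Q̇_H = 3590 W = 3.590 kW, so COP_actual = Q̇_H/Ẇ = 3.590/0.9200 = 3.902.
In absolute terms T_C = 293.15 K and T_H = 320.26 K, so ΔT = 27.11 K.
COP_Carnot = T_H/ΔT = 320.26/27.11 = 11.81.
η_II = COP_actual/COP_Carnot = 3.902/11.81 = 0.3303.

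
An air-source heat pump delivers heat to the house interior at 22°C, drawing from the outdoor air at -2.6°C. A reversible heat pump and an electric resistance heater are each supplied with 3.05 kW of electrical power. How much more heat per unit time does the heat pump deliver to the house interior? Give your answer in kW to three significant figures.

33.5 kW

In absolute terms T_C = 270.55 K and T_H = 295.15 K, so ΔT = 24.60 K.
COP_Carnot = T_H/ΔT = 295.15/24.60 = 12.00.
The heat pump delivers Q̇_H = COP × Ẇ = 36.59 kW; the resistance heater delivers Ẇ = 3.050 kW.
Extra = (COP − 1)·Ẇ = 33.54 kW.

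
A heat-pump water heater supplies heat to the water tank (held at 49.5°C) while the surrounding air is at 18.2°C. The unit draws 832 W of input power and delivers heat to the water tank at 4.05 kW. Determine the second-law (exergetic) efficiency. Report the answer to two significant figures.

Converting, Q̇_H = 4.050 kW = 4050 W, so COP_actual = Q̇_H/Ẇ = 4050/832.0 = 4.868.
In absolute terms T_C = 291.35 K and T_H = 322.65 K, so ΔT = 31.30 K.
COP_Carnot = T_H/ΔT = 322.65/31.30 = 10.31.
η_II = COP_actual/COP_Carnot = 4.868/10.31 = 0.4722.

0.47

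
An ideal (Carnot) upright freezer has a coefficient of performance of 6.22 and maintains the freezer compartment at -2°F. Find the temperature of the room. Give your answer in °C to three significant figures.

COP_R = T_C/(T_H − T_C) gives T_H − T_C = T_C/COP.
With T_C = 254.26 K, T_H = 254.26 × (1 + 1/6.22) = 295.14 K.
Converting, 295.14 K = 21.99°C.

22.0 °C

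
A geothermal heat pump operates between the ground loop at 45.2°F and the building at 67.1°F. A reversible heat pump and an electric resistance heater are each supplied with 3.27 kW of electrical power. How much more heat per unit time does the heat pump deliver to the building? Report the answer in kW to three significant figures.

In absolute terms T_C = 280.48 K and T_H = 292.65 K, so ΔT = 12.17 K.
COP_Carnot = T_H/ΔT = 292.65/12.17 = 24.05.
The heat pump delivers Q̇_H = COP × Ẇ = 78.65 kW; the resistance heater delivers Ẇ = 3.270 kW.
Extra = (COP − 1)·Ẇ = 75.38 kW.

75.4 kW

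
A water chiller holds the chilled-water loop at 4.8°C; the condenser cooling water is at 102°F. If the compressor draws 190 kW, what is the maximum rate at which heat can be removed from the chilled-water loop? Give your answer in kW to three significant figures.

1550 kW

In absolute terms T_C = 277.95 K and T_H = 312.04 K, so ΔT = 34.09 K.
COP_Carnot = T_C/ΔT = 277.95/34.09 = 8.154.
Q̇_max = COP_Carnot × Ẇ = 8.154 × 190.0 kW = 1549 kW.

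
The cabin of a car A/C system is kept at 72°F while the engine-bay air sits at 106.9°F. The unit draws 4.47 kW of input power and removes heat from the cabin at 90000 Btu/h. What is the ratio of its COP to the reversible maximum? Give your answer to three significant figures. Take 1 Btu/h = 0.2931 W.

0.387

Converting, Q̇_C = 90000 Btu/h = 26.38 kW, so COP_actual = Q̇_C/Ẇ = 26.38/4.470 = 5.901.
In absolute terms T_C = 295.37 K and T_H = 314.76 K, so ΔT = 19.39 K.
COP_Carnot = T_C/ΔT = 295.37/19.39 = 15.23.
η_II = COP_actual/COP_Carnot = 5.901/15.23 = 0.3874.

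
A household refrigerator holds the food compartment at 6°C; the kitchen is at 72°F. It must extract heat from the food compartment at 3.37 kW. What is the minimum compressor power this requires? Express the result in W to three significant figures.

196 W

In absolute terms T_C = 279.15 K and T_H = 295.37 K, so ΔT = 16.22 K.
COP_Carnot = T_C/ΔT = 279.15/16.22 = 17.21.
Ẇ_min = Q̇/COP_Carnot = 3.370/17.21 = 0.1958 kW = 195.8 W.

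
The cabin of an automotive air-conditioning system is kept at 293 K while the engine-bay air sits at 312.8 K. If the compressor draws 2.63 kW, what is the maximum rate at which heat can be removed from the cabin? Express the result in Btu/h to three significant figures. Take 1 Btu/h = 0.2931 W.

The reservoir spacing is ΔT = 312.8 − 293 = 19.80 K.
COP_Carnot = T_C/ΔT = 293.00/19.80 = 14.80.
Q̇_max = COP_Carnot × Ẇ = 14.80 × 2.630 kW = 38.92 kW = 132800 Btu/h.

133000 Btu/h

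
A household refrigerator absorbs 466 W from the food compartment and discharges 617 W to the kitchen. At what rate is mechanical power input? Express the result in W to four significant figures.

151.0 W

For a cyclic device the first law requires Q̇_H = Q̇_C + Ẇ.
Ẇ = Q̇_H − Q̇_C = 151.0 W.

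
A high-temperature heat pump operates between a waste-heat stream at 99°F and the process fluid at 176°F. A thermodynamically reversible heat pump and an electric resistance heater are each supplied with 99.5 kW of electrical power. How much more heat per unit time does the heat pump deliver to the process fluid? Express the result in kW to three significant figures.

In absolute terms T_C = 310.37 K and T_H = 353.15 K, so ΔT = 42.78 K.
COP_Carnot = T_H/ΔT = 353.15/42.78 = 8.255.
The heat pump delivers Q̇_H = COP × Ẇ = 821.4 kW; the resistance heater delivers Ẇ = 99.50 kW.
Extra = (COP − 1)·Ẇ = 721.9 kW.

722 kW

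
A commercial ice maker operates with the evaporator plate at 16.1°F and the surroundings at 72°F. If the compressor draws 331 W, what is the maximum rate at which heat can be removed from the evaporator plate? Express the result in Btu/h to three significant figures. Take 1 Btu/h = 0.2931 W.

9610 Btu/h

In absolute terms T_C = 264.32 K and T_H = 295.37 K, so ΔT = 31.06 K.
COP_Carnot = T_C/ΔT = 264.32/31.06 = 8.511.
Q̇_max = COP_Carnot × Ẇ = 8.511 × 331.0 W = 2817 W = 9612 Btu/h.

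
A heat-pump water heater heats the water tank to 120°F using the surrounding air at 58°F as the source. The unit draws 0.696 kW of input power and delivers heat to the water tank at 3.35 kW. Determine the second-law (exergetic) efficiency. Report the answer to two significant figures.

COP_actual = Q̇_H/Ẇ = 3.350/0.6960 = 4.813.
In absolute terms T_C = 287.59 K and T_H = 322.04 K, so ΔT = 34.44 K.
COP_Carnot = T_H/ΔT = 322.04/34.44 = 9.350.
η_II = COP_actual/COP_Carnot = 4.813/9.350 = 0.5148.

0.51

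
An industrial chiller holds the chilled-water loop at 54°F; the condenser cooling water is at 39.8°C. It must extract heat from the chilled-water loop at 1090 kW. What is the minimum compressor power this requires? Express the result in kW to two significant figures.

In absolute terms T_C = 285.37 K and T_H = 312.95 K, so ΔT = 27.58 K.
COP_Carnot = T_C/ΔT = 285.37/27.58 = 10.35.
Ẇ_min = Q̇/COP_Carnot = 1090/10.35 = 105.3 kW.

110 kW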